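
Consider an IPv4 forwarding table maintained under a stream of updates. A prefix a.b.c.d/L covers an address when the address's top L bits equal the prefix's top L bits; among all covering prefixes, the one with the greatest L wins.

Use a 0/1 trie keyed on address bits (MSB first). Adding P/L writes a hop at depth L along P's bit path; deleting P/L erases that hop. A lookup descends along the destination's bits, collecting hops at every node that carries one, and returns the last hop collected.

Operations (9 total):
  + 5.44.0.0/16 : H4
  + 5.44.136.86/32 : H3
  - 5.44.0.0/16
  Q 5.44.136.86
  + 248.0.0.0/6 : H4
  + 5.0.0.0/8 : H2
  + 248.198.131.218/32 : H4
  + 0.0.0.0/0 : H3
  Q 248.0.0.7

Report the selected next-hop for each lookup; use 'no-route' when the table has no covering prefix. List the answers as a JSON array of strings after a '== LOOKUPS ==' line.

Process each operation:
  + 5.44.0.0/16 (H4) depth=16
  + 5.44.136.86/32 (H3) depth=32
  - 5.44.0.0/16 clear@16
  ? 5.44.136.86  path d0:-→d1:-→d2:-→d3:-→d4:-→d5:-→d6:-→d7:-→d8:-→d9:-→d10:-→d11:-→d12:-→d13:-→d14:-→d15:-→d16:-→d17:-→d18:-→d19:-→d20:-→d21:-→d22:-→d23:-→d24:-→d25:-→d26:-→d27:-→d28:-→d29:-→d30:-→d31:-→d32:H3  best=H3
  + 248.0.0.0/6 (H4) depth=6
  + 5.0.0.0/8 (H2) depth=8
  + 248.198.131.218/32 (H4) depth=32
  + 0.0.0.0/0 (H3) depth=0
  ? 248.0.0.7  path d0:H3→d1:-→d2:-→d3:-→d4:-→d5:-→d6:H4→d7:-→d8:-  best=H4

== LOOKUPS ==
["H3","H4"]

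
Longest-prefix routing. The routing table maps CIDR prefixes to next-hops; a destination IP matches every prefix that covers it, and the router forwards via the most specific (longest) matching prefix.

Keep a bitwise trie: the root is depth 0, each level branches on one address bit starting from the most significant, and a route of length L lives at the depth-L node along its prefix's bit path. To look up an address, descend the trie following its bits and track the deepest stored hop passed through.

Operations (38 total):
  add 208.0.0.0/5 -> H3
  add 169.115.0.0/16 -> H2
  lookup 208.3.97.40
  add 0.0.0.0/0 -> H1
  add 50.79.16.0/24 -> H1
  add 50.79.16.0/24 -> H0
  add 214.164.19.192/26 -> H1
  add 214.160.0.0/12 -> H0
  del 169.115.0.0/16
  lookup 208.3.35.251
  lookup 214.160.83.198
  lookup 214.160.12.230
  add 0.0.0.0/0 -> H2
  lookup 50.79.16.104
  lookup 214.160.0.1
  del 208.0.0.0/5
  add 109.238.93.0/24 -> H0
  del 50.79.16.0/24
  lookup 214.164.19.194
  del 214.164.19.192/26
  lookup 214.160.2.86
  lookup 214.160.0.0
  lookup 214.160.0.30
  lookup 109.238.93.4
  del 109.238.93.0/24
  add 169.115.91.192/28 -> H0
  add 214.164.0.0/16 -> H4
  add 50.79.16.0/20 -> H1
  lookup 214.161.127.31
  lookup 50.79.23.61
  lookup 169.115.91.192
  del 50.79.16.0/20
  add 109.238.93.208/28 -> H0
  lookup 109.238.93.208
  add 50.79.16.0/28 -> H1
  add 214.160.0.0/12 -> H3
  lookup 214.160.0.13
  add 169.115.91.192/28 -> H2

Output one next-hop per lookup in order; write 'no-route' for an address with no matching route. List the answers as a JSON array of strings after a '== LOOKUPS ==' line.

Trace:
  + 208.0.0.0/5 (H3) depth=5
  + 169.115.0.0/16 (H2) depth=16
  Q 208.3.97.40: descend 11010 ; hops seen [H3] ; pick H3
  + 0.0.0.0/0 (H1) depth=0
  + 50.79.16.0/24 (H1) depth=24
  + 50.79.16.0/24 (H0) depth=24
  + 214.164.19.192/26 (H1) depth=26
  + 214.160.0.0/12 (H0) depth=12
  - 169.115.0.0/16 clear@16
  Q 208.3.35.251: descend 11010 ; hops seen [H1,H3] ; pick H3
  Q 214.160.83.198: descend 1101011010100 ; hops seen [H1,H3,H0] ; pick H0
  Q 214.160.12.230: descend 1101011010100 ; hops seen [H1,H3,H0] ; pick H0
  + 0.0.0.0/0 (H2) depth=0
  Q 50.79.16.104: descend 001100100100111100010000 ; hops seen [H2,H0] ; pick H0
  Q 214.160.0.1: descend 1101011010100 ; hops seen [H2,H3,H0] ; pick H0
  - 208.0.0.0/5 clear@5
  + 109.238.93.0/24 (H0) depth=24
  - 50.79.16.0/24 clear@24
  Q 214.164.19.194: descend 11010110101001000001001111 ; hops seen [H2,H0,H1] ; pick H1
  - 214.164.19.192/26 clear@26
  Q 214.160.2.86: descend 1101011010100 ; hops seen [H2,H0] ; pick H0
  Q 214.160.0.0: descend 1101011010100 ; hops seen [H2,H0] ; pick H0
  Q 214.160.0.30: descend 1101011010100 ; hops seen [H2,H0] ; pick H0
  Q 109.238.93.4: descend 011011011110111001011101 ; hops seen [H2,H0] ; pick H0
  - 109.238.93.0/24 clear@24
  + 169.115.91.192/28 (H0) depth=28
  + 214.164.0.0/16 (H4) depth=16
  + 50.79.16.0/20 (H1) depth=20
  Q 214.161.127.31: descend 1101011010100 ; hops seen [H2,H0] ; pick H0
  Q 50.79.23.61: descend 001100100100111100010 ; hops seen [H2,H1] ; pick H1
  Q 169.115.91.192: descend 1010100101110011010110111100 ; hops seen [H2,H0] ; pick H0
  - 50.79.16.0/20 clear@20
  + 109.238.93.208/28 (H0) depth=28
  Q 109.238.93.208: descend 0110110111101110010111011101 ; hops seen [H2,H0] ; pick H0
  + 50.79.16.0/28 (H1) depth=28
  + 214.160.0.0/12 (H3) depth=12
  Q 214.160.0.13: descend 1101011010100 ; hops seen [H2,H3] ; pick H3
  + 169.115.91.192/28 (H2) depth=28

== LOOKUPS ==
["H3","H3","H0","H0","H0","H0","H1","H0","H0","H0","H0","H0","H1","H0","H0","H3"]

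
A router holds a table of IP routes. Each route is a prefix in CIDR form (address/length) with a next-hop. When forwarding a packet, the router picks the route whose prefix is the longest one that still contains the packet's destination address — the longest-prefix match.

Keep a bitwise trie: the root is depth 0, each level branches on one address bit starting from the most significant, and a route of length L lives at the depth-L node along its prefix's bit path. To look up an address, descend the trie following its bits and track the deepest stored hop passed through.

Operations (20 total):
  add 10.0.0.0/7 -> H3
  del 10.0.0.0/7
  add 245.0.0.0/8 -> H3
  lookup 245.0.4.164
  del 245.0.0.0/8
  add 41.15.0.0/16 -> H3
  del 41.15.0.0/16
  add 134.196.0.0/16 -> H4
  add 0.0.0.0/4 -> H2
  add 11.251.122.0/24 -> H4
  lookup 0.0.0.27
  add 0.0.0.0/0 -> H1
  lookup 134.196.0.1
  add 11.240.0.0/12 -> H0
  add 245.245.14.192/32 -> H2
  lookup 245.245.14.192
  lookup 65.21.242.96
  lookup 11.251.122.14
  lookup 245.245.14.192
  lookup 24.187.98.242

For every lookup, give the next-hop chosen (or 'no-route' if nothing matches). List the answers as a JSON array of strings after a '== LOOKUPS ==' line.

Process each operation:
  + 10.0.0.0/7 (H3) depth=7
  del 10.0.0.0/7 (clear depth 7)
  + 245.0.0.0/8 (H3) depth=8
  Q 245.0.4.164: descend 11110101 ; hops seen [H3] ; pick H3
  del 245.0.0.0/8 (clear depth 8)
  + 41.15.0.0/16 (H3) depth=16
  del 41.15.0.0/16 (clear depth 16)
  + 134.196.0.0/16 (H4) depth=16
  + 0.0.0.0/4 (H2) depth=4
  + 11.251.122.0/24 (H4) depth=24
  Q 0.0.0.27: descend 0000 ; hops seen [H2] ; pick H2
  + 0.0.0.0/0 (H1) depth=0
  Q 134.196.0.1: descend 1000011011000100 ; hops seen [H1,H4] ; pick H4
  + 11.240.0.0/12 (H0) depth=12
  + 245.245.14.192/32 (H2) depth=32
  Q 245.245.14.192: descend 11110101111101010000111011000000 ; hops seen [H1,H2] ; pick H2
  Q 65.21.242.96: descend 0 ; hops seen [H1] ; pick H1
  Q 11.251.122.14: descend 000010111111101101111010 ; hops seen [H1,H2,H0,H4] ; pick H4
  Q 245.245.14.192: descend 11110101111101010000111011000000 ; hops seen [H1,H2] ; pick H2
  Q 24.187.98.242: descend 000 ; hops seen [H1] ; pick H1

== LOOKUPS ==
["H3","H2","H4","H2","H1","H4","H2","H1"]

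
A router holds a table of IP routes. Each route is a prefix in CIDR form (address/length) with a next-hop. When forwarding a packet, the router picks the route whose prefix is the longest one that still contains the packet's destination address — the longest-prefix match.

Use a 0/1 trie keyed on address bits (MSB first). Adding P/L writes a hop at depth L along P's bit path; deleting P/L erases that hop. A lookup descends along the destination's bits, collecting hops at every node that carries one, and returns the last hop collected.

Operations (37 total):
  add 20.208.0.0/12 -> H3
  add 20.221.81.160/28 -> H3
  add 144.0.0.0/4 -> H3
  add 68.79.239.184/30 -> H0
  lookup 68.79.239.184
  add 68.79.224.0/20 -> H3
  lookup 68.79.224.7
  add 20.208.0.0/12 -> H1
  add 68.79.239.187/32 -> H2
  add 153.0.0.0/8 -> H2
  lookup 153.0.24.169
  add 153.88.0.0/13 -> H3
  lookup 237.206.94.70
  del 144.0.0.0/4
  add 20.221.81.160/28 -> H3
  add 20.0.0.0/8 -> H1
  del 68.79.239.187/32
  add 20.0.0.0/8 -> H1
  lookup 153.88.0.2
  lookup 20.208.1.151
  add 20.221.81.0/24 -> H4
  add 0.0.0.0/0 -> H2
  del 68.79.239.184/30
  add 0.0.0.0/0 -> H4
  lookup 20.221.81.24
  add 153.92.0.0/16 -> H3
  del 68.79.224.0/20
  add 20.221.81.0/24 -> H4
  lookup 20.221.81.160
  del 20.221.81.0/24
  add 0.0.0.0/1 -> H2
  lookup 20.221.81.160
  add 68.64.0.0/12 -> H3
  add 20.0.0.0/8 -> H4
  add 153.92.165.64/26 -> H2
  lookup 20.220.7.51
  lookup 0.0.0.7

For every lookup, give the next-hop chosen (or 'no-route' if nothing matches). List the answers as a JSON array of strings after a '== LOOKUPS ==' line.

Process each operation:
  add 20.208.0.0/12 -> H3 at depth 12
  add 20.221.81.160/28 -> H3 at depth 28
  add 144.0.0.0/4 -> H3 at depth 4
  add 68.79.239.184/30 -> H0 at depth 30
  lookup 68.79.239.184: bits 010001000100111111101111101110 walk d0:-→d1:-→d2:-→d3:-→d4:-→d5:-→d6:-→d7:-→d8:-→d9:-→d10:-→d11:-→d12:-→d13:-→d14:-→d15:-→d16:-→d17:-→d18:-→d19:-→d20:-→d21:-→d22:-→d23:-→d24:-→d25:-→d26:-→d27:-→d28:-→d29:-→d30:H0 -> H0
  add 68.79.224.0/20 -> H3 at depth 20
  lookup 68.79.224.7: bits 01000100010011111110 walk d0:-→d1:-→d2:-→d3:-→d4:-→d5:-→d6:-→d7:-→d8:-→d9:-→d10:-→d11:-→d12:-→d13:-→d14:-→d15:-→d16:-→d17:-→d18:-→d19:-→d20:H3 -> H3
  add 20.208.0.0/12 -> H1 at depth 12
  add 68.79.239.187/32 -> H2 at depth 32
  add 153.0.0.0/8 -> H2 at depth 8
  lookup 153.0.24.169: bits 10011001 walk d0:-→d1:-→d2:-→d3:-→d4:H3→d5:-→d6:-→d7:-→d8:H2 -> H2
  add 153.88.0.0/13 -> H3 at depth 13
  lookup 237.206.94.70: bits 1 walk d0:-→d1:- -> no-route
  del 144.0.0.0/4 (clear depth 4)
  add 20.221.81.160/28 -> H3 at depth 28
  add 20.0.0.0/8 -> H1 at depth 8
  del 68.79.239.187/32 (clear depth 32)
  add 20.0.0.0/8 -> H1 at depth 8
  lookup 153.88.0.2: bits 1001100101011 walk d0:-→d1:-→d2:-→d3:-→d4:-→d5:-→d6:-→d7:-→d8:H2→d9:-→d10:-→d11:-→d12:-→d13:H3 -> H3
  lookup 20.208.1.151: bits 000101001101 walk d0:-→d1:-→d2:-→d3:-→d4:-→d5:-→d6:-→d7:-→d8:H1→d9:-→d10:-→d11:-→d12:H1 -> H1
  add 20.221.81.0/24 -> H4 at depth 24
  add 0.0.0.0/0 -> H2 at depth 0
  del 68.79.239.184/30 (clear depth 30)
  add 0.0.0.0/0 -> H4 at depth 0
  lookup 20.221.81.24: bits 000101001101110101010001 walk d0:H4→d1:-→d2:-→d3:-→d4:-→d5:-→d6:-→d7:-→d8:H1→d9:-→d10:-→d11:-→d12:H1→d13:-→d14:-→d15:-→d16:-→d17:-→d18:-→d19:-→d20:-→d21:-→d22:-→d23:-→d24:H4 -> H4
  add 153.92.0.0/16 -> H3 at depth 16
  del 68.79.224.0/20 (clear depth 20)
  add 20.221.81.0/24 -> H4 at depth 24
  lookup 20.221.81.160: bits 0001010011011101010100011010 walk d0:H4→d1:-→d2:-→d3:-→d4:-→d5:-→d6:-→d7:-→d8:H1→d9:-→d10:-→d11:-→d12:H1→d13:-→d14:-→d15:-→d16:-→d17:-→d18:-→d19:-→d20:-→d21:-→d22:-→d23:-→d24:H4→d25:-→d26:-→d27:-→d28:H3 -> H3
  del 20.221.81.0/24 (clear depth 24)
  add 0.0.0.0/1 -> H2 at depth 1
  lookup 20.221.81.160: bits 0001010011011101010100011010 walk d0:H4→d1:H2→d2:-→d3:-→d4:-→d5:-→d6:-→d7:-→d8:H1→d9:-→d10:-→d11:-→d12:H1→d13:-→d14:-→d15:-→d16:-→d17:-→d18:-→d19:-→d20:-→d21:-→d22:-→d23:-→d24:-→d25:-→d26:-→d27:-→d28:H3 -> H3
  add 68.64.0.0/12 -> H3 at depth 12
  add 20.0.0.0/8 -> H4 at depth 8
  add 153.92.165.64/26 -> H2 at depth 26
  lookup 20.220.7.51: bits 000101001101110 walk d0:H4→d1:H2→d2:-→d3:-→d4:-→d5:-→d6:-→d7:-→d8:H4→d9:-→d10:-→d11:-→d12:H1→d13:-→d14:-→d15:- -> H1
  lookup 0.0.0.7: bits 000 walk d0:H4→d1:H2→d2:-→d3:- -> H2

== LOOKUPS ==
["H0","H3","H2","no-route","H3","H1","H4","H3","H3","H1","H2"]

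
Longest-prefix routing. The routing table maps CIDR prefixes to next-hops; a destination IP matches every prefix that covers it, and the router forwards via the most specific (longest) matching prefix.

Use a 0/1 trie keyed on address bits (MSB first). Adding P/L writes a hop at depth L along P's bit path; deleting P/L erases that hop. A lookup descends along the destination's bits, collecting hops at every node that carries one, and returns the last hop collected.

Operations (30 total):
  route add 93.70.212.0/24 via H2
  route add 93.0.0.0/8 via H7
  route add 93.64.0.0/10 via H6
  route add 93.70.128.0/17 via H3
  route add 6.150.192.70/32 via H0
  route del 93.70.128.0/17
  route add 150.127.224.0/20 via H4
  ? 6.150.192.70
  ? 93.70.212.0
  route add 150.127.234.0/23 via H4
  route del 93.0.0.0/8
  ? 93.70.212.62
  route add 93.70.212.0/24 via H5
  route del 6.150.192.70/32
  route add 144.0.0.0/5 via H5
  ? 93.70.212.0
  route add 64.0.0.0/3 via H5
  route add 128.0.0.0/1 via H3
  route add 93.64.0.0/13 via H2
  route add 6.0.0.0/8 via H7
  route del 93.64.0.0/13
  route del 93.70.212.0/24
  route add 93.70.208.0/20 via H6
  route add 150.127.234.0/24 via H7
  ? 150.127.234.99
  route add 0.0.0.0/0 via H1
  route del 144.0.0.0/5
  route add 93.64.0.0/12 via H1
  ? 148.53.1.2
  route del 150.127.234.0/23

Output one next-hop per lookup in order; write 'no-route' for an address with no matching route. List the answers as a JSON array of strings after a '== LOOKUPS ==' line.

Process each operation:
  add 93.70.212.0/24 -> H2 at depth 24
  add 93.0.0.0/8 -> H7 at depth 8
  add 93.64.0.0/10 -> H6 at depth 10
  add 93.70.128.0/17 -> H3 at depth 17
  add 6.150.192.70/32 -> H0 at depth 32
  del 93.70.128.0/17 (clear depth 17)
  add 150.127.224.0/20 -> H4 at depth 20
  ? 6.150.192.70  path d0:-→d1:-→d2:-→d3:-→d4:-→d5:-→d6:-→d7:-→d8:-→d9:-→d10:-→d11:-→d12:-→d13:-→d14:-→d15:-→d16:-→d17:-→d18:-→d19:-→d20:-→d21:-→d22:-→d23:-→d24:-→d25:-→d26:-→d27:-→d28:-→d29:-→d30:-→d31:-→d32:H0  best=H0
  ? 93.70.212.0  path d0:-→d1:-→d2:-→d3:-→d4:-→d5:-→d6:-→d7:-→d8:H7→d9:-→d10:H6→d11:-→d12:-→d13:-→d14:-→d15:-→d16:-→d17:-→d18:-→d19:-→d20:-→d21:-→d22:-→d23:-→d24:H2  best=H2
  add 150.127.234.0/23 -> H4 at depth 23
  del 93.0.0.0/8 (clear depth 8)
  ? 93.70.212.62  path d0:-→d1:-→d2:-→d3:-→d4:-→d5:-→d6:-→d7:-→d8:-→d9:-→d10:H6→d11:-→d12:-→d13:-→d14:-→d15:-→d16:-→d17:-→d18:-→d19:-→d20:-→d21:-→d22:-→d23:-→d24:H2  best=H2
  add 93.70.212.0/24 -> H5 at depth 24
  del 6.150.192.70/32 (clear depth 32)
  add 144.0.0.0/5 -> H5 at depth 5
  ? 93.70.212.0  path d0:-→d1:-→d2:-→d3:-→d4:-→d5:-→d6:-→d7:-→d8:-→d9:-→d10:H6→d11:-→d12:-→d13:-→d14:-→d15:-→d16:-→d17:-→d18:-→d19:-→d20:-→d21:-→d22:-→d23:-→d24:H5  best=H5
  add 64.0.0.0/3 -> H5 at depth 3
  add 128.0.0.0/1 -> H3 at depth 1
  add 93.64.0.0/13 -> H2 at depth 13
  add 6.0.0.0/8 -> H7 at depth 8
  del 93.64.0.0/13 (clear depth 13)
  del 93.70.212.0/24 (clear depth 24)
  add 93.70.208.0/20 -> H6 at depth 20
  add 150.127.234.0/24 -> H7 at depth 24
  ? 150.127.234.99  path d0:-→d1:H3→d2:-→d3:-→d4:-→d5:H5→d6:-→d7:-→d8:-→d9:-→d10:-→d11:-→d12:-→d13:-→d14:-→d15:-→d16:-→d17:-→d18:-→d19:-→d20:H4→d21:-→d22:-→d23:H4→d24:H7  best=H7
  add 0.0.0.0/0 -> H1 at depth 0
  del 144.0.0.0/5 (clear depth 5)
  add 93.64.0.0/12 -> H1 at depth 12
  ? 148.53.1.2  path d0:H1→d1:H3→d2:-→d3:-→d4:-→d5:-→d6:-  best=H3
  del 150.127.234.0/23 (clear depth 23)

== LOOKUPS ==
["H0","H2","H2","H5","H7","H3"]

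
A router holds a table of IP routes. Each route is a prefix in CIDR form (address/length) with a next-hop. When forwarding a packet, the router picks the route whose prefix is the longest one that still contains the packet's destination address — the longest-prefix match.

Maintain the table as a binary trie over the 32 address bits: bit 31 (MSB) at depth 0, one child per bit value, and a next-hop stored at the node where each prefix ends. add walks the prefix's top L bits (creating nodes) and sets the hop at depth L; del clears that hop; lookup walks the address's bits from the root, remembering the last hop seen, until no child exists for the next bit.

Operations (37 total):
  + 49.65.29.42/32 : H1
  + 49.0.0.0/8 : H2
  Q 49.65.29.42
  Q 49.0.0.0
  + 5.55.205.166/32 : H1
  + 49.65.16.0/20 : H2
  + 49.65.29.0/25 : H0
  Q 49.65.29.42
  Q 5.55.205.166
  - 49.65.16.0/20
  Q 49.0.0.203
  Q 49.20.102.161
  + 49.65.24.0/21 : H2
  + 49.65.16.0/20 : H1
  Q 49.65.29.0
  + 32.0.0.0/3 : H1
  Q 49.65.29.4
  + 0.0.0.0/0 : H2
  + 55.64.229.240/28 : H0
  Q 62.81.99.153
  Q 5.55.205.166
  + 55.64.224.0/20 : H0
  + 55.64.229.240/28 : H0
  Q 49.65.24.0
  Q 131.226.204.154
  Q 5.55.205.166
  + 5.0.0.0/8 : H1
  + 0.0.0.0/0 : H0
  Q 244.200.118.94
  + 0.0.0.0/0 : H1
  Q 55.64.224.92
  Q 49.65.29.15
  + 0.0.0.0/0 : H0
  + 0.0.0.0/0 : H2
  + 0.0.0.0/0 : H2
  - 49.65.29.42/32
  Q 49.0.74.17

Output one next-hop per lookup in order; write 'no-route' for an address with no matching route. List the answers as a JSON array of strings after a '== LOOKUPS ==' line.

Process each operation:
  add 49.65.29.42/32 -> H1 at depth 32
  add 49.0.0.0/8 -> H2 at depth 8
  lookup 49.65.29.42: bits 00110001010000010001110100101010 walk d0:-→d1:-→d2:-→d3:-→d4:-→d5:-→d6:-→d7:-→d8:H2→d9:-→d10:-→d11:-→d12:-→d13:-→d14:-→d15:-→d16:-→d17:-→d18:-→d19:-→d20:-→d21:-→d22:-→d23:-→d24:-→d25:-→d26:-→d27:-→d28:-→d29:-→d30:-→d31:-→d32:H1 -> H1
  lookup 49.0.0.0: bits 001100010 walk d0:-→d1:-→d2:-→d3:-→d4:-→d5:-→d6:-→d7:-→d8:H2→d9:- -> H2
  add 5.55.205.166/32 -> H1 at depth 32
  add 49.65.16.0/20 -> H2 at depth 20
  add 49.65.29.0/25 -> H0 at depth 25
  lookup 49.65.29.42: bits 00110001010000010001110100101010 walk d0:-→d1:-→d2:-→d3:-→d4:-→d5:-→d6:-→d7:-→d8:H2→d9:-→d10:-→d11:-→d12:-→d13:-→d14:-→d15:-→d16:-→d17:-→d18:-→d19:-→d20:H2→d21:-→d22:-→d23:-→d24:-→d25:H0→d26:-→d27:-→d28:-→d29:-→d30:-→d31:-→d32:H1 -> H1
  lookup 5.55.205.166: bits 00000101001101111100110110100110 walk d0:-→d1:-→d2:-→d3:-→d4:-→d5:-→d6:-→d7:-→d8:-→d9:-→d10:-→d11:-→d12:-→d13:-→d14:-→d15:-→d16:-→d17:-→d18:-→d19:-→d20:-→d21:-→d22:-→d23:-→d24:-→d25:-→d26:-→d27:-→d28:-→d29:-→d30:-→d31:-→d32:H1 -> H1
  - 49.65.16.0/20 clear@20
  lookup 49.0.0.203: bits 001100010 walk d0:-→d1:-→d2:-→d3:-→d4:-→d5:-→d6:-→d7:-→d8:H2→d9:- -> H2
  lookup 49.20.102.161: bits 001100010 walk d0:-→d1:-→d2:-→d3:-→d4:-→d5:-→d6:-→d7:-→d8:H2→d9:- -> H2
  add 49.65.24.0/21 -> H2 at depth 21
  add 49.65.16.0/20 -> H1 at depth 20
  lookup 49.65.29.0: bits 00110001010000010001110100 walk d0:-→d1:-→d2:-→d3:-→d4:-→d5:-→d6:-→d7:-→d8:H2→d9:-→d10:-→d11:-→d12:-→d13:-→d14:-→d15:-→d16:-→d17:-→d18:-→d19:-→d20:H1→d21:H2→d22:-→d23:-→d24:-→d25:H0→d26:- -> H0
  add 32.0.0.0/3 -> H1 at depth 3
  lookup 49.65.29.4: bits 00110001010000010001110100 walk d0:-→d1:-→d2:-→d3:H1→d4:-→d5:-→d6:-→d7:-→d8:H2→d9:-→d10:-→d11:-→d12:-→d13:-→d14:-→d15:-→d16:-→d17:-→d18:-→d19:-→d20:H1→d21:H2→d22:-→d23:-→d24:-→d25:H0→d26:- -> H0
  add 0.0.0.0/0 -> H2 at depth 0
  add 55.64.229.240/28 -> H0 at depth 28
  lookup 62.81.99.153: bits 0011 walk d0:H2→d1:-→d2:-→d3:H1→d4:- -> H1
  lookup 5.55.205.166: bits 00000101001101111100110110100110 walk d0:H2→d1:-→d2:-→d3:-→d4:-→d5:-→d6:-→d7:-→d8:-→d9:-→d10:-→d11:-→d12:-→d13:-→d14:-→d15:-→d16:-→d17:-→d18:-→d19:-→d20:-→d21:-→d22:-→d23:-→d24:-→d25:-→d26:-→d27:-→d28:-→d29:-→d30:-→d31:-→d32:H1 -> H1
  add 55.64.224.0/20 -> H0 at depth 20
  add 55.64.229.240/28 -> H0 at depth 28
  lookup 49.65.24.0: bits 001100010100000100011 walk d0:H2→d1:-→d2:-→d3:H1→d4:-→d5:-→d6:-→d7:-→d8:H2→d9:-→d10:-→d11:-→d12:-→d13:-→d14:-→d15:-→d16:-→d17:-→d18:-→d19:-→d20:H1→d21:H2 -> H2
  lookup 131.226.204.154: bits ε walk d0:H2 -> H2
  lookup 5.55.205.166: bits 00000101001101111100110110100110 walk d0:H2→d1:-→d2:-→d3:-→d4:-→d5:-→d6:-→d7:-→d8:-→d9:-→d10:-→d11:-→d12:-→d13:-→d14:-→d15:-→d16:-→d17:-→d18:-→d19:-→d20:-→d21:-→d22:-→d23:-→d24:-→d25:-→d26:-→d27:-→d28:-→d29:-→d30:-→d31:-→d32:H1 -> H1
  add 5.0.0.0/8 -> H1 at depth 8
  add 0.0.0.0/0 -> H0 at depth 0
  lookup 244.200.118.94: bits ε walk d0:H0 -> H0
  add 0.0.0.0/0 -> H1 at depth 0
  lookup 55.64.224.92: bits 001101110100000011100 walk d0:H1→d1:-→d2:-→d3:H1→d4:-→d5:-→d6:-→d7:-→d8:-→d9:-→d10:-→d11:-→d12:-→d13:-→d14:-→d15:-→d16:-→d17:-→d18:-→d19:-→d20:H0→d21:- -> H0
  lookup 49.65.29.15: bits 00110001010000010001110100 walk d0:H1→d1:-→d2:-→d3:H1→d4:-→d5:-→d6:-→d7:-→d8:H2→d9:-→d10:-→d11:-→d12:-→d13:-→d14:-→d15:-→d16:-→d17:-→d18:-→d19:-→d20:H1→d21:H2→d22:-→d23:-→d24:-→d25:H0→d26:- -> H0
  add 0.0.0.0/0 -> H0 at depth 0
  add 0.0.0.0/0 -> H2 at depth 0
  add 0.0.0.0/0 -> H2 at depth 0
  - 49.65.29.42/32 clear@32
  lookup 49.0.74.17: bits 001100010 walk d0:H2→d1:-→d2:-→d3:H1→d4:-→d5:-→d6:-→d7:-→d8:H2→d9:- -> H2

== LOOKUPS ==
["H1","H2","H1","H1","H2","H2","H0","H0","H1","H1","H2","H2","H1","H0","H0","H0","H2"]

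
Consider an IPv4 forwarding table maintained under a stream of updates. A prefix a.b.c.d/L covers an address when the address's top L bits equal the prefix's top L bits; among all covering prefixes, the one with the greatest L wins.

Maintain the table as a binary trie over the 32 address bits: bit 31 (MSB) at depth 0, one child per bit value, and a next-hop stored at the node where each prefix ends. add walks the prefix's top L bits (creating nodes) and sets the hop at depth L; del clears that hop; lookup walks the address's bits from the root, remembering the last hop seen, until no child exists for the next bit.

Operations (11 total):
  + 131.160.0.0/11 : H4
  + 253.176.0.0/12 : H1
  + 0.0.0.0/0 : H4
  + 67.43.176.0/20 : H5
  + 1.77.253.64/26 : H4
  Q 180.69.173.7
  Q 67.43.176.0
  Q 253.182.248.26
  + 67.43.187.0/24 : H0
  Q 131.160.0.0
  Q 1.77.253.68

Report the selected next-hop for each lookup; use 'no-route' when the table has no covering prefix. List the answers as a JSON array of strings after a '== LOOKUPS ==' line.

Process each operation:
  + 131.160.0.0/11 (H4) depth=11
  + 253.176.0.0/12 (H1) depth=12
  + 0.0.0.0/0 (H4) depth=0
  + 67.43.176.0/20 (H5) depth=20
  + 1.77.253.64/26 (H4) depth=26
  ? 180.69.173.7  path d0:H4→d1:-→d2:-  best=H4
  ? 67.43.176.0  path d0:H4→d1:-→d2:-→d3:-→d4:-→d5:-→d6:-→d7:-→d8:-→d9:-→d10:-→d11:-→d12:-→d13:-→d14:-→d15:-→d16:-→d17:-→d18:-→d19:-→d20:H5  best=H5
  ? 253.182.248.26  path d0:H4→d1:-→d2:-→d3:-→d4:-→d5:-→d6:-→d7:-→d8:-→d9:-→d10:-→d11:-→d12:H1  best=H1
  + 67.43.187.0/24 (H0) depth=24
  ? 131.160.0.0  path d0:H4→d1:-→d2:-→d3:-→d4:-→d5:-→d6:-→d7:-→d8:-→d9:-→d10:-→d11:H4  best=H4
  ? 1.77.253.68  path d0:H4→d1:-→d2:-→d3:-→d4:-→d5:-→d6:-→d7:-→d8:-→d9:-→d10:-→d11:-→d12:-→d13:-→d14:-→d15:-→d16:-→d17:-→d18:-→d19:-→d20:-→d21:-→d22:-→d23:-→d24:-→d25:-→d26:H4  best=H4

== LOOKUPS ==
["H4","H5","H1","H4","H4"]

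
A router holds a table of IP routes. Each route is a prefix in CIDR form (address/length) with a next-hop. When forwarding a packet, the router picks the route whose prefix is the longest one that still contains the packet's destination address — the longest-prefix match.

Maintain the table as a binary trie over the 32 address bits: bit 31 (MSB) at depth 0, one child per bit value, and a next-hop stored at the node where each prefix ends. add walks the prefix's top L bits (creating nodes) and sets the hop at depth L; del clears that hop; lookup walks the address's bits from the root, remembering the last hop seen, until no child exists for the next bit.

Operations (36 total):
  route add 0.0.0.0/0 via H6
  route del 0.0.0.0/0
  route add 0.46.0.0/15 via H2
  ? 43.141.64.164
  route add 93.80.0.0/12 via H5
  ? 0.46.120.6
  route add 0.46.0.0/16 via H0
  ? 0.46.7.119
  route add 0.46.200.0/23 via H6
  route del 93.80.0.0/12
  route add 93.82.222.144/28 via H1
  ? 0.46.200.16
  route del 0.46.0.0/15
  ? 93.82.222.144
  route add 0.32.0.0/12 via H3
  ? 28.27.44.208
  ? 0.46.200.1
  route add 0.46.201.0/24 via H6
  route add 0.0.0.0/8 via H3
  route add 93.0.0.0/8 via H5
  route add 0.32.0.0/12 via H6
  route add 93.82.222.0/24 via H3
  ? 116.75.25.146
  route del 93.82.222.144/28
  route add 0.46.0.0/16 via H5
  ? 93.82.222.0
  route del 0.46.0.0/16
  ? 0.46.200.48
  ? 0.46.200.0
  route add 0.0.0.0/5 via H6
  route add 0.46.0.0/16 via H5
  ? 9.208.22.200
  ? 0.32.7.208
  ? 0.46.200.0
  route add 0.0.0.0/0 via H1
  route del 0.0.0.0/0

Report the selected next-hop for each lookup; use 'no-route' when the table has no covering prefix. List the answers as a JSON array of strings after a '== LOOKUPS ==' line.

Trace:
  add 0.0.0.0/0 -> H6 at depth 0
  - 0.0.0.0/0 clear@0
  add 0.46.0.0/15 -> H2 at depth 15
  ? 43.141.64.164  path d0:-→d1:-→d2:-  best=no-route
  add 93.80.0.0/12 -> H5 at depth 12
  ? 0.46.120.6  path d0:-→d1:-→d2:-→d3:-→d4:-→d5:-→d6:-→d7:-→d8:-→d9:-→d10:-→d11:-→d12:-→d13:-→d14:-→d15:H2  best=H2
  add 0.46.0.0/16 -> H0 at depth 16
  ? 0.46.7.119  path d0:-→d1:-→d2:-→d3:-→d4:-→d5:-→d6:-→d7:-→d8:-→d9:-→d10:-→d11:-→d12:-→d13:-→d14:-→d15:H2→d16:H0  best=H0
  add 0.46.200.0/23 -> H6 at depth 23
  - 93.80.0.0/12 clear@12
  add 93.82.222.144/28 -> H1 at depth 28
  ? 0.46.200.16  path d0:-→d1:-→d2:-→d3:-→d4:-→d5:-→d6:-→d7:-→d8:-→d9:-→d10:-→d11:-→d12:-→d13:-→d14:-→d15:H2→d16:H0→d17:-→d18:-→d19:-→d20:-→d21:-→d22:-→d23:H6  best=H6
  - 0.46.0.0/15 clear@15
  ? 93.82.222.144  path d0:-→d1:-→d2:-→d3:-→d4:-→d5:-→d6:-→d7:-→d8:-→d9:-→d10:-→d11:-→d12:-→d13:-→d14:-→d15:-→d16:-→d17:-→d18:-→d19:-→d20:-→d21:-→d22:-→d23:-→d24:-→d25:-→d26:-→d27:-→d28:H1  best=H1
  add 0.32.0.0/12 -> H3 at depth 12
  ? 28.27.44.208  path d0:-→d1:-→d2:-→d3:-  best=no-route
  ? 0.46.200.1  path d0:-→d1:-→d2:-→d3:-→d4:-→d5:-→d6:-→d7:-→d8:-→d9:-→d10:-→d11:-→d12:H3→d13:-→d14:-→d15:-→d16:H0→d17:-→d18:-→d19:-→d20:-→d21:-→d22:-→d23:H6  best=H6
  add 0.46.201.0/24 -> H6 at depth 24
  add 0.0.0.0/8 -> H3 at depth 8
  add 93.0.0.0/8 -> H5 at depth 8
  add 0.32.0.0/12 -> H6 at depth 12
  add 93.82.222.0/24 -> H3 at depth 24
  ? 116.75.25.146  path d0:-→d1:-→d2:-  best=no-route
  - 93.82.222.144/28 clear@28
  add 0.46.0.0/16 -> H5 at depth 16
  ? 93.82.222.0  path d0:-→d1:-→d2:-→d3:-→d4:-→d5:-→d6:-→d7:-→d8:H5→d9:-→d10:-→d11:-→d12:-→d13:-→d14:-→d15:-→d16:-→d17:-→d18:-→d19:-→d20:-→d21:-→d22:-→d23:-→d24:H3  best=H3
  - 0.46.0.0/16 clear@16
  ? 0.46.200.48  path d0:-→d1:-→d2:-→d3:-→d4:-→d5:-→d6:-→d7:-→d8:H3→d9:-→d10:-→d11:-→d12:H6→d13:-→d14:-→d15:-→d16:-→d17:-→d18:-→d19:-→d20:-→d21:-→d22:-→d23:H6  best=H6
  ? 0.46.200.0  path d0:-→d1:-→d2:-→d3:-→d4:-→d5:-→d6:-→d7:-→d8:H3→d9:-→d10:-→d11:-→d12:H6→d13:-→d14:-→d15:-→d16:-→d17:-→d18:-→d19:-→d20:-→d21:-→d22:-→d23:H6  best=H6
  add 0.0.0.0/5 -> H6 at depth 5
  add 0.46.0.0/16 -> H5 at depth 16
  ? 9.208.22.200  path d0:-→d1:-→d2:-→d3:-→d4:-  best=no-route
  ? 0.32.7.208  path d0:-→d1:-→d2:-→d3:-→d4:-→d5:H6→d6:-→d7:-→d8:H3→d9:-→d10:-→d11:-→d12:H6  best=H6
  ? 0.46.200.0  path d0:-→d1:-→d2:-→d3:-→d4:-→d5:H6→d6:-→d7:-→d8:H3→d9:-→d10:-→d11:-→d12:H6→d13:-→d14:-→d15:-→d16:H5→d17:-→d18:-→d19:-→d20:-→d21:-→d22:-→d23:H6  best=H6
  add 0.0.0.0/0 -> H1 at depth 0
  - 0.0.0.0/0 clear@0

== LOOKUPS ==
["no-route","H2","H0","H6","H1","no-route","H6","no-route","H3","H6","H6","no-route","H6","H6"]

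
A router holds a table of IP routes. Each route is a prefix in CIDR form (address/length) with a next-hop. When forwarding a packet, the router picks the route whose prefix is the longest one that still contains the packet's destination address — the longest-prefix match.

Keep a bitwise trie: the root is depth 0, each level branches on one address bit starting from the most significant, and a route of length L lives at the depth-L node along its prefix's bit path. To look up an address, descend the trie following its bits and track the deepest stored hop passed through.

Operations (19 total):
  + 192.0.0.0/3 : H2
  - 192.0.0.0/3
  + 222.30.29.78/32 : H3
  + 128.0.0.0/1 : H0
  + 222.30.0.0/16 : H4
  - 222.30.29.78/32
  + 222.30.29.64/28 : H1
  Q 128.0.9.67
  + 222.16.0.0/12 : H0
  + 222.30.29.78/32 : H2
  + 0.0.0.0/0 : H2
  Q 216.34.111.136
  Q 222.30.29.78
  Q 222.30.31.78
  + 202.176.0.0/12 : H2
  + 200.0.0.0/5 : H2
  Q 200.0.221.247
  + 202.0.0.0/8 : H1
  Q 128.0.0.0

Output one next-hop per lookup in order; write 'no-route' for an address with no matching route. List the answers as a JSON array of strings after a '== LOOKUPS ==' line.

Trace:
  add 192.0.0.0/3 -> H2 at depth 3
  del 192.0.0.0/3 (clear depth 3)
  add 222.30.29.78/32 -> H3 at depth 32
  add 128.0.0.0/1 -> H0 at depth 1
  add 222.30.0.0/16 -> H4 at depth 16
  del 222.30.29.78/32 (clear depth 32)
  add 222.30.29.64/28 -> H1 at depth 28
  ? 128.0.9.67  path d0:-→d1:H0  best=H0
  add 222.16.0.0/12 -> H0 at depth 12
  add 222.30.29.78/32 -> H2 at depth 32
  add 0.0.0.0/0 -> H2 at depth 0
  ? 216.34.111.136  path d0:H2→d1:H0→d2:-→d3:-→d4:-→d5:-  best=H0
  ? 222.30.29.78  path d0:H2→d1:H0→d2:-→d3:-→d4:-→d5:-→d6:-→d7:-→d8:-→d9:-→d10:-→d11:-→d12:H0→d13:-→d14:-→d15:-→d16:H4→d17:-→d18:-→d19:-→d20:-→d21:-→d22:-→d23:-→d24:-→d25:-→d26:-→d27:-→d28:H1→d29:-→d30:-→d31:-→d32:H2  best=H2
  ? 222.30.31.78  path d0:H2→d1:H0→d2:-→d3:-→d4:-→d5:-→d6:-→d7:-→d8:-→d9:-→d10:-→d11:-→d12:H0→d13:-→d14:-→d15:-→d16:H4→d17:-→d18:-→d19:-→d20:-→d21:-→d22:-  best=H4
  add 202.176.0.0/12 -> H2 at depth 12
  add 200.0.0.0/5 -> H2 at depth 5
  ? 200.0.221.247  path d0:H2→d1:H0→d2:-→d3:-→d4:-→d5:H2→d6:-  best=H2
  add 202.0.0.0/8 -> H1 at depth 8
  ? 128.0.0.0  path d0:H2→d1:H0  best=H0

== LOOKUPS ==
["H0","H0","H2","H4","H2","H0"]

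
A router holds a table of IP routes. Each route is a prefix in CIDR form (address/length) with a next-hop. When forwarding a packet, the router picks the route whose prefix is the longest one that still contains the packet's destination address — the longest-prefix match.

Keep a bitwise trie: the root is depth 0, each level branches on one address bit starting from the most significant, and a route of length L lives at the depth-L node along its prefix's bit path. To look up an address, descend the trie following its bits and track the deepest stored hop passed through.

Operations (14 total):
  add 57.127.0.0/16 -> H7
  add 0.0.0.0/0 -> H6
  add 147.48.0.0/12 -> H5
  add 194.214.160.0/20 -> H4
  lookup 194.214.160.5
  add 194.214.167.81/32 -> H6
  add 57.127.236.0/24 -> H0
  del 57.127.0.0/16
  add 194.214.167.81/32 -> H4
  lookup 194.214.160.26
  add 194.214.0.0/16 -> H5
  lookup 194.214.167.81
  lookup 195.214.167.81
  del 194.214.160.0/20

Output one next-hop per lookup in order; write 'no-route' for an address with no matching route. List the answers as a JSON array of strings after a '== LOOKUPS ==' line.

Apply in order:
  add 57.127.0.0/16 -> H7 at depth 16
  add 0.0.0.0/0 -> H6 at depth 0
  add 147.48.0.0/12 -> H5 at depth 12
  add 194.214.160.0/20 -> H4 at depth 20
  Q 194.214.160.5: descend 11000010110101101010 ; hops seen [H6,H4] ; pick H4
  add 194.214.167.81/32 -> H6 at depth 32
  add 57.127.236.0/24 -> H0 at depth 24
  del 57.127.0.0/16 (clear depth 16)
  add 194.214.167.81/32 -> H4 at depth 32
  Q 194.214.160.26: descend 110000101101011010100 ; hops seen [H6,H4] ; pick H4
  add 194.214.0.0/16 -> H5 at depth 16
  Q 194.214.167.81: descend 11000010110101101010011101010001 ; hops seen [H6,H5,H4,H4] ; pick H4
  Q 195.214.167.81: descend 1100001 ; hops seen [H6] ; pick H6
  del 194.214.160.0/20 (clear depth 20)

== LOOKUPS ==
["H4","H4","H4","H6"]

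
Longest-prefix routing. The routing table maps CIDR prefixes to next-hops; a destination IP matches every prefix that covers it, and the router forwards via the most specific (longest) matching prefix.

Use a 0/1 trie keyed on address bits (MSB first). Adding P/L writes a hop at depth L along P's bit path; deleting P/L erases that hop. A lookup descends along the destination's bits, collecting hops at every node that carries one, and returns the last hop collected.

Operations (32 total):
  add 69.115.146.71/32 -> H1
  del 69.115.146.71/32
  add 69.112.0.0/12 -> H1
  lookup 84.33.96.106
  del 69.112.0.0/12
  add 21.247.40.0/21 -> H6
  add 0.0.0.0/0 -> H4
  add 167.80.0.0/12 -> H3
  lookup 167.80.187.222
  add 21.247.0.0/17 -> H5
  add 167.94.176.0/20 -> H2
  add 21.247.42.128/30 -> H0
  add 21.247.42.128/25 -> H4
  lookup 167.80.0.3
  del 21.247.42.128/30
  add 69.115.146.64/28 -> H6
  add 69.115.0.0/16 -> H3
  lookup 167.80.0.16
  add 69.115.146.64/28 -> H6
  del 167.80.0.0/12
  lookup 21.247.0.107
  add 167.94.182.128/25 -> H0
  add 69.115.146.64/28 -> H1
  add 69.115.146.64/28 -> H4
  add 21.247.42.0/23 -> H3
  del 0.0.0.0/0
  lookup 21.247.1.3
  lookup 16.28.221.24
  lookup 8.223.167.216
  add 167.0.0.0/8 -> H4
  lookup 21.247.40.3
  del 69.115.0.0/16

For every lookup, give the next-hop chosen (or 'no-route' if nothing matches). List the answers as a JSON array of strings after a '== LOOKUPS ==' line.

Apply in order:
  + 69.115.146.71/32 (H1) depth=32
  - 69.115.146.71/32 clear@32
  + 69.112.0.0/12 (H1) depth=12
  lookup 84.33.96.106: bits 010 walk d0:-→d1:-→d2:-→d3:- -> no-route
  - 69.112.0.0/12 clear@12
  + 21.247.40.0/21 (H6) depth=21
  + 0.0.0.0/0 (H4) depth=0
  + 167.80.0.0/12 (H3) depth=12
  lookup 167.80.187.222: bits 101001110101 walk d0:H4→d1:-→d2:-→d3:-→d4:-→d5:-→d6:-→d7:-→d8:-→d9:-→d10:-→d11:-→d12:H3 -> H3
  + 21.247.0.0/17 (H5) depth=17
  + 167.94.176.0/20 (H2) depth=20
  + 21.247.42.128/30 (H0) depth=30
  + 21.247.42.128/25 (H4) depth=25
  lookup 167.80.0.3: bits 101001110101 walk d0:H4→d1:-→d2:-→d3:-→d4:-→d5:-→d6:-→d7:-→d8:-→d9:-→d10:-→d11:-→d12:H3 -> H3
  - 21.247.42.128/30 clear@30
  + 69.115.146.64/28 (H6) depth=28
  + 69.115.0.0/16 (H3) depth=16
  lookup 167.80.0.16: bits 101001110101 walk d0:H4→d1:-→d2:-→d3:-→d4:-→d5:-→d6:-→d7:-→d8:-→d9:-→d10:-→d11:-→d12:H3 -> H3
  + 69.115.146.64/28 (H6) depth=28
  - 167.80.0.0/12 clear@12
  lookup 21.247.0.107: bits 000101011111011100 walk d0:H4→d1:-→d2:-→d3:-→d4:-→d5:-→d6:-→d7:-→d8:-→d9:-→d10:-→d11:-→d12:-→d13:-→d14:-→d15:-→d16:-→d17:H5→d18:- -> H5
  + 167.94.182.128/25 (H0) depth=25
  + 69.115.146.64/28 (H1) depth=28
  + 69.115.146.64/28 (H4) depth=28
  + 21.247.42.0/23 (H3) depth=23
  - 0.0.0.0/0 clear@0
  lookup 21.247.1.3: bits 000101011111011100 walk d0:-→d1:-→d2:-→d3:-→d4:-→d5:-→d6:-→d7:-→d8:-→d9:-→d10:-→d11:-→d12:-→d13:-→d14:-→d15:-→d16:-→d17:H5→d18:- -> H5
  lookup 16.28.221.24: bits 00010 walk d0:-→d1:-→d2:-→d3:-→d4:-→d5:- -> no-route
  lookup 8.223.167.216: bits 000 walk d0:-→d1:-→d2:-→d3:- -> no-route
  + 167.0.0.0/8 (H4) depth=8
  lookup 21.247.40.3: bits 0001010111110111001010 walk d0:-→d1:-→d2:-→d3:-→d4:-→d5:-→d6:-→d7:-→d8:-→d9:-→d10:-→d11:-→d12:-→d13:-→d14:-→d15:-→d16:-→d17:H5→d18:-→d19:-→d20:-→d21:H6→d22:- -> H6
  - 69.115.0.0/16 clear@16

== LOOKUPS ==
["no-route","H3","H3","H3","H5","H5","no-route","no-route","H6"]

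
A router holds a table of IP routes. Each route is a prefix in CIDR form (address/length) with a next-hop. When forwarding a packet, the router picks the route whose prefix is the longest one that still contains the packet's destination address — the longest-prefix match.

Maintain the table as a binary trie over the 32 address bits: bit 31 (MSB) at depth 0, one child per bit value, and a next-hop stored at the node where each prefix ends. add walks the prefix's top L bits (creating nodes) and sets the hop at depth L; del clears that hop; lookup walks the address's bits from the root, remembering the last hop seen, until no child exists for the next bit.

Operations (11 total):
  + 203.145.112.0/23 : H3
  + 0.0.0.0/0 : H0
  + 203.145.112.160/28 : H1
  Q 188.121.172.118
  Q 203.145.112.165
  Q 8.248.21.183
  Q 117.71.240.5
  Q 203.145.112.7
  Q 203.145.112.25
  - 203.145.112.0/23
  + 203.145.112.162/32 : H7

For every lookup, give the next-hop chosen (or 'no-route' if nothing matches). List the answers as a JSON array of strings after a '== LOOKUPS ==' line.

Apply in order:
  add 203.145.112.0/23 -> H3 at depth 23
  add 0.0.0.0/0 -> H0 at depth 0
  add 203.145.112.160/28 -> H1 at depth 28
  lookup 188.121.172.118: bits 1 walk d0:H0→d1:- -> H0
  lookup 203.145.112.165: bits 1100101110010001011100001010 walk d0:H0→d1:-→d2:-→d3:-→d4:-→d5:-→d6:-→d7:-→d8:-→d9:-→d10:-→d11:-→d12:-→d13:-→d14:-→d15:-→d16:-→d17:-→d18:-→d19:-→d20:-→d21:-→d22:-→d23:H3→d24:-→d25:-→d26:-→d27:-→d28:H1 -> H1
  lookup 8.248.21.183: bits ε walk d0:H0 -> H0
  lookup 117.71.240.5: bits ε walk d0:H0 -> H0
  lookup 203.145.112.7: bits 110010111001000101110000 walk d0:H0→d1:-→d2:-→d3:-→d4:-→d5:-→d6:-→d7:-→d8:-→d9:-→d10:-→d11:-→d12:-→d13:-→d14:-→d15:-→d16:-→d17:-→d18:-→d19:-→d20:-→d21:-→d22:-→d23:H3→d24:- -> H3
  lookup 203.145.112.25: bits 110010111001000101110000 walk d0:H0→d1:-→d2:-→d3:-→d4:-→d5:-→d6:-→d7:-→d8:-→d9:-→d10:-→d11:-→d12:-→d13:-→d14:-→d15:-→d16:-→d17:-→d18:-→d19:-→d20:-→d21:-→d22:-→d23:H3→d24:- -> H3
  - 203.145.112.0/23 clear@23
  add 203.145.112.162/32 -> H7 at depth 32

== LOOKUPS ==
["H0","H1","H0","H0","H3","H3"]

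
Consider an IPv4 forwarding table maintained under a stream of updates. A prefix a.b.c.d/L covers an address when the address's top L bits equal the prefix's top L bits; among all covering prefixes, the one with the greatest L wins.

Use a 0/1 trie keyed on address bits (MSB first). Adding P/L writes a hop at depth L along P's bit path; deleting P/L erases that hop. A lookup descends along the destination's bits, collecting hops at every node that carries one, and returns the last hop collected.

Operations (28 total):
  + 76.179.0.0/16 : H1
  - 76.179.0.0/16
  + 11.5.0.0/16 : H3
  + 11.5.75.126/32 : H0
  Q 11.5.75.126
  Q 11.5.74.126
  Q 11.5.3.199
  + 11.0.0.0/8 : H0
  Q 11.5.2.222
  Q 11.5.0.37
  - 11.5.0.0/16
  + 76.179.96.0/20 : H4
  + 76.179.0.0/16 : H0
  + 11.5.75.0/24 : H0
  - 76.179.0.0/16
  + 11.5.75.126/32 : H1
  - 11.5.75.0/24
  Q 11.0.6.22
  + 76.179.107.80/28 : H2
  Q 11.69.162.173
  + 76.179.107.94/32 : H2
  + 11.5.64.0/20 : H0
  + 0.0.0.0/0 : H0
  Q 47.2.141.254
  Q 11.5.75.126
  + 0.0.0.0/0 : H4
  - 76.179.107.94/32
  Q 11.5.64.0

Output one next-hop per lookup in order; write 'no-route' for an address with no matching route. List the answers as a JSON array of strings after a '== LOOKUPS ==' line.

Process each operation:
  + 76.179.0.0/16 (H1) depth=16
  del 76.179.0.0/16 (clear depth 16)
  + 11.5.0.0/16 (H3) depth=16
  + 11.5.75.126/32 (H0) depth=32
  ? 11.5.75.126  path d0:-→d1:-→d2:-→d3:-→d4:-→d5:-→d6:-→d7:-→d8:-→d9:-→d10:-→d11:-→d12:-→d13:-→d14:-→d15:-→d16:H3→d17:-→d18:-→d19:-→d20:-→d21:-→d22:-→d23:-→d24:-→d25:-→d26:-→d27:-→d28:-→d29:-→d30:-→d31:-→d32:H0  best=H0
  ? 11.5.74.126  path d0:-→d1:-→d2:-→d3:-→d4:-→d5:-→d6:-→d7:-→d8:-→d9:-→d10:-→d11:-→d12:-→d13:-→d14:-→d15:-→d16:H3→d17:-→d18:-→d19:-→d20:-→d21:-→d22:-→d23:-  best=H3
  ? 11.5.3.199  path d0:-→d1:-→d2:-→d3:-→d4:-→d5:-→d6:-→d7:-→d8:-→d9:-→d10:-→d11:-→d12:-→d13:-→d14:-→d15:-→d16:H3→d17:-  best=H3
  + 11.0.0.0/8 (H0) depth=8
  ? 11.5.2.222  path d0:-→d1:-→d2:-→d3:-→d4:-→d5:-→d6:-→d7:-→d8:H0→d9:-→d10:-→d11:-→d12:-→d13:-→d14:-→d15:-→d16:H3→d17:-  best=H3
  ? 11.5.0.37  path d0:-→d1:-→d2:-→d3:-→d4:-→d5:-→d6:-→d7:-→d8:H0→d9:-→d10:-→d11:-→d12:-→d13:-→d14:-→d15:-→d16:H3→d17:-  best=H3
  del 11.5.0.0/16 (clear depth 16)
  + 76.179.96.0/20 (H4) depth=20
  + 76.179.0.0/16 (H0) depth=16
  + 11.5.75.0/24 (H0) depth=24
  del 76.179.0.0/16 (clear depth 16)
  + 11.5.75.126/32 (H1) depth=32
  del 11.5.75.0/24 (clear depth 24)
  ? 11.0.6.22  path d0:-→d1:-→d2:-→d3:-→d4:-→d5:-→d6:-→d7:-→d8:H0→d9:-→d10:-→d11:-→d12:-→d13:-  best=H0
  + 76.179.107.80/28 (H2) depth=28
  ? 11.69.162.173  path d0:-→d1:-→d2:-→d3:-→d4:-→d5:-→d6:-→d7:-→d8:H0→d9:-  best=H0
  + 76.179.107.94/32 (H2) depth=32
  + 11.5.64.0/20 (H0) depth=20
  + 0.0.0.0/0 (H0) depth=0
  ? 47.2.141.254  path d0:H0→d1:-→d2:-  best=H0
  ? 11.5.75.126  path d0:H0→d1:-→d2:-→d3:-→d4:-→d5:-→d6:-→d7:-→d8:H0→d9:-→d10:-→d11:-→d12:-→d13:-→d14:-→d15:-→d16:-→d17:-→d18:-→d19:-→d20:H0→d21:-→d22:-→d23:-→d24:-→d25:-→d26:-→d27:-→d28:-→d29:-→d30:-→d31:-→d32:H1  best=H1
  + 0.0.0.0/0 (H4) depth=0
  del 76.179.107.94/32 (clear depth 32)
  ? 11.5.64.0  path d0:H4→d1:-→d2:-→d3:-→d4:-→d5:-→d6:-→d7:-→d8:H0→d9:-→d10:-→d11:-→d12:-→d13:-→d14:-→d15:-→d16:-→d17:-→d18:-→d19:-→d20:H0  best=H0

== LOOKUPS ==
["H0","H3","H3","H3","H3","H0","H0","H0","H1","H0"]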